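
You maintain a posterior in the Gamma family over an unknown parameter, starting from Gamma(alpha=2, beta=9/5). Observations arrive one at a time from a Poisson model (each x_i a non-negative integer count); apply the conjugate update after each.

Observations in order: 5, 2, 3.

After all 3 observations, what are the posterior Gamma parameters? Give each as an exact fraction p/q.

alpha=12, beta=24/5

obs 1: x=5 → posterior Gamma(7, 14/5)
obs 2: x=2 → posterior Gamma(9, 19/5)
obs 3: x=3 → posterior Gamma(12, 24/5)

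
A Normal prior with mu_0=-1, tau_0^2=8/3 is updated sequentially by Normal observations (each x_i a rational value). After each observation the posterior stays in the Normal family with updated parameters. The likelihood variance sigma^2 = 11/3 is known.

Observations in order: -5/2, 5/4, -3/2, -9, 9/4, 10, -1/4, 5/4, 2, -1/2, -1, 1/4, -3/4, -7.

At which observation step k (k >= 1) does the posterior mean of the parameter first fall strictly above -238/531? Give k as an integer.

k = 6

obs 1: x=-5/2 → posterior Normal(-31/19, 88/57)
obs 2: x=5/4 → posterior Normal(-7/9, 88/81)
obs 3: x=-3/2 → posterior Normal(-33/35, 88/105)
obs 4: x=-9 → posterior Normal(-105/43, 88/129)
obs 5: x=9/4 → posterior Normal(-29/17, 88/153)
obs 6: x=10 → posterior Normal(-7/59, 88/177)
obs 7: x=-1/4 → posterior Normal(-9/67, 88/201)
obs 8: x=5/4 → posterior Normal(1/75, 88/225)
obs 9: x=2 → posterior Normal(17/83, 88/249)
obs 10: x=-1/2 → posterior Normal(1/7, 88/273)
obs 11: x=-1 → posterior Normal(5/99, 8/27)
obs 12: x=1/4 → posterior Normal(7/107, 88/321)
obs 13: x=-3/4 → posterior Normal(1/115, 88/345)
obs 14: x=-7 → posterior Normal(-55/123, 88/369)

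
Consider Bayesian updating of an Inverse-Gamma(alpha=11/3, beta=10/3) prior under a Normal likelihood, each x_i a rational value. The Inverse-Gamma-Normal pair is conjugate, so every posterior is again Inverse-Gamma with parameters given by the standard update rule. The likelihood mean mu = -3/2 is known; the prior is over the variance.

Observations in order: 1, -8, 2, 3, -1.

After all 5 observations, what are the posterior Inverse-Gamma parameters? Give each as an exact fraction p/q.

obs 1: x=1 → posterior Inverse-Gamma(25/6, 155/24)
obs 2: x=-8 → posterior Inverse-Gamma(14/3, 331/12)
obs 3: x=2 → posterior Inverse-Gamma(31/6, 809/24)
obs 4: x=3 → posterior Inverse-Gamma(17/3, 263/6)
obs 5: x=-1 → posterior Inverse-Gamma(37/6, 1055/24)

alpha=37/6, beta=1055/24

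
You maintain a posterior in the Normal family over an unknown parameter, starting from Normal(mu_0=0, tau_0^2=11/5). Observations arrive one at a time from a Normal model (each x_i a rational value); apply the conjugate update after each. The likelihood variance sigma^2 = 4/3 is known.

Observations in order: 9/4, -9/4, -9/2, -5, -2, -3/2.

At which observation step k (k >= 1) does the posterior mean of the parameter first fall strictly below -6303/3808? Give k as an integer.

k = 4

obs 1: x=9/4 → posterior Normal(297/212, 44/53)
obs 2: x=-9/4 → posterior Normal(0, 22/43)
obs 3: x=-9/2 → posterior Normal(-297/238, 44/119)
obs 4: x=-5 → posterior Normal(-33/16, 11/38)
obs 5: x=-2 → posterior Normal(-759/370, 44/185)
obs 6: x=-3/2 → posterior Normal(-429/218, 22/109)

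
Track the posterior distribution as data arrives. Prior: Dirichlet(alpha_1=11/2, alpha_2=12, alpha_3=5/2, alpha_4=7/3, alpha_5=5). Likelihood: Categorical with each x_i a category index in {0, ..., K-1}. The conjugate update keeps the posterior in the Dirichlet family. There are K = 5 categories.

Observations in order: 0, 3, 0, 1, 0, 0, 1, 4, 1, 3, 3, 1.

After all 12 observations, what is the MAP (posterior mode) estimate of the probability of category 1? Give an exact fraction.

45/103

obs 1: x=0 → posterior Dirichlet(13/2, 12, 5/2, 7/3, 5)
obs 2: x=3 → posterior Dirichlet(13/2, 12, 5/2, 10/3, 5)
obs 3: x=0 → posterior Dirichlet(15/2, 12, 5/2, 10/3, 5)
obs 4: x=1 → posterior Dirichlet(15/2, 13, 5/2, 10/3, 5)
obs 5: x=0 → posterior Dirichlet(17/2, 13, 5/2, 10/3, 5)
obs 6: x=0 → posterior Dirichlet(19/2, 13, 5/2, 10/3, 5)
obs 7: x=1 → posterior Dirichlet(19/2, 14, 5/2, 10/3, 5)
obs 8: x=4 → posterior Dirichlet(19/2, 14, 5/2, 10/3, 6)
obs 9: x=1 → posterior Dirichlet(19/2, 15, 5/2, 10/3, 6)
obs 10: x=3 → posterior Dirichlet(19/2, 15, 5/2, 13/3, 6)
obs 11: x=3 → posterior Dirichlet(19/2, 15, 5/2, 16/3, 6)
obs 12: x=1 → posterior Dirichlet(19/2, 16, 5/2, 16/3, 6)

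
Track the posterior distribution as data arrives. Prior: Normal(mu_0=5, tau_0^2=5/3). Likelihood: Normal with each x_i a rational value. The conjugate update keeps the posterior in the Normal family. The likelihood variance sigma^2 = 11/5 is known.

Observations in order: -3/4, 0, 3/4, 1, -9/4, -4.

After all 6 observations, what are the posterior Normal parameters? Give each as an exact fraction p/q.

mu_0=45/244, tau_0^2=55/183

obs 1: x=-3/4 → posterior Normal(585/232, 55/58)
obs 2: x=0 → posterior Normal(585/332, 55/83)
obs 3: x=3/4 → posterior Normal(55/36, 55/108)
obs 4: x=1 → posterior Normal(10/7, 55/133)
obs 5: x=-9/4 → posterior Normal(535/632, 55/158)
obs 6: x=-4 → posterior Normal(45/244, 55/183)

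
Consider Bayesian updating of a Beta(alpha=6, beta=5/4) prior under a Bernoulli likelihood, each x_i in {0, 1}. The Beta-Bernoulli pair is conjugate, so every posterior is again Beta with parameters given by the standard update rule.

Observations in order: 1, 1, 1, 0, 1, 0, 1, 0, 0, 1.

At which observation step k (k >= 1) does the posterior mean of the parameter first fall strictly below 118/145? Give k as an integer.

obs 1: x=1 → posterior Beta(7, 5/4)
obs 2: x=1 → posterior Beta(8, 5/4)
obs 3: x=1 → posterior Beta(9, 5/4)
obs 4: x=0 → posterior Beta(9, 9/4)
obs 5: x=1 → posterior Beta(10, 9/4)
obs 6: x=0 → posterior Beta(10, 13/4)
obs 7: x=1 → posterior Beta(11, 13/4)
obs 8: x=0 → posterior Beta(11, 17/4)
obs 9: x=0 → posterior Beta(11, 21/4)
obs 10: x=1 → posterior Beta(12, 21/4)

k = 4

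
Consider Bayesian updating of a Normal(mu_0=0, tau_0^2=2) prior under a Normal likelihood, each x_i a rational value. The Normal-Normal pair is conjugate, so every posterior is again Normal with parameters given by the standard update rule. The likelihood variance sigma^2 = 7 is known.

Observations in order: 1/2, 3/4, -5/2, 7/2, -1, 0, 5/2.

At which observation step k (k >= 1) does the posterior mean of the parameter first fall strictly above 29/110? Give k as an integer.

obs 1: x=1/2 → posterior Normal(1/9, 14/9)
obs 2: x=3/4 → posterior Normal(5/22, 14/11)
obs 3: x=-5/2 → posterior Normal(-5/26, 14/13)
obs 4: x=7/2 → posterior Normal(3/10, 14/15)
obs 5: x=-1 → posterior Normal(5/34, 14/17)
obs 6: x=0 → posterior Normal(5/38, 14/19)
obs 7: x=5/2 → posterior Normal(5/14, 2/3)

k = 4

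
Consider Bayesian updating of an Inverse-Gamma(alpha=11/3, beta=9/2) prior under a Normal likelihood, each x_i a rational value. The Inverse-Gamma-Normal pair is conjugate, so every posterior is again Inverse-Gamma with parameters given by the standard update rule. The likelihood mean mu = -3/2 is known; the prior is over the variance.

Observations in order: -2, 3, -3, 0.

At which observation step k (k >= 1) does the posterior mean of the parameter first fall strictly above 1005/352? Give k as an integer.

obs 1: x=-2 → posterior Inverse-Gamma(25/6, 37/8)
obs 2: x=3 → posterior Inverse-Gamma(14/3, 59/4)
obs 3: x=-3 → posterior Inverse-Gamma(31/6, 127/8)
obs 4: x=0 → posterior Inverse-Gamma(17/3, 17)

k = 2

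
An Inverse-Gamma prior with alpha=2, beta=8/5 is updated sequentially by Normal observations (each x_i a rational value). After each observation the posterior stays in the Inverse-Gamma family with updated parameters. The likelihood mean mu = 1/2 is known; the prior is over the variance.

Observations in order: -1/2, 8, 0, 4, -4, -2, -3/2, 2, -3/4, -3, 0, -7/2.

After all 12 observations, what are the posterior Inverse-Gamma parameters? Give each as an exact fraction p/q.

obs 1: x=-1/2 → posterior Inverse-Gamma(5/2, 21/10)
obs 2: x=8 → posterior Inverse-Gamma(3, 1209/40)
obs 3: x=0 → posterior Inverse-Gamma(7/2, 607/20)
obs 4: x=4 → posterior Inverse-Gamma(4, 1459/40)
obs 5: x=-4 → posterior Inverse-Gamma(9/2, 233/5)
obs 6: x=-2 → posterior Inverse-Gamma(5, 1989/40)
obs 7: x=-3/2 → posterior Inverse-Gamma(11/2, 2069/40)
obs 8: x=2 → posterior Inverse-Gamma(6, 1057/20)
obs 9: x=-3/4 → posterior Inverse-Gamma(13/2, 8581/160)
obs 10: x=-3 → posterior Inverse-Gamma(7, 9561/160)
obs 11: x=0 → posterior Inverse-Gamma(15/2, 9581/160)
obs 12: x=-7/2 → posterior Inverse-Gamma(8, 10861/160)

alpha=8, beta=10861/160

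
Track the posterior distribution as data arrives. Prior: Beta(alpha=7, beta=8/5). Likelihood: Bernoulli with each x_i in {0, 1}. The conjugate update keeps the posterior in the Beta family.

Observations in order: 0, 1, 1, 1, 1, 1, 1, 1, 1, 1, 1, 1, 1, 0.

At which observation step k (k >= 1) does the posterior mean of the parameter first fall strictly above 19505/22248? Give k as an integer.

obs 1: x=0 → posterior Beta(7, 13/5)
obs 2: x=1 → posterior Beta(8, 13/5)
obs 3: x=1 → posterior Beta(9, 13/5)
obs 4: x=1 → posterior Beta(10, 13/5)
obs 5: x=1 → posterior Beta(11, 13/5)
obs 6: x=1 → posterior Beta(12, 13/5)
obs 7: x=1 → posterior Beta(13, 13/5)
obs 8: x=1 → posterior Beta(14, 13/5)
obs 9: x=1 → posterior Beta(15, 13/5)
obs 10: x=1 → posterior Beta(16, 13/5)
obs 11: x=1 → posterior Beta(17, 13/5)
obs 12: x=1 → posterior Beta(18, 13/5)
obs 13: x=1 → posterior Beta(19, 13/5)
obs 14: x=0 → posterior Beta(19, 18/5)

k = 13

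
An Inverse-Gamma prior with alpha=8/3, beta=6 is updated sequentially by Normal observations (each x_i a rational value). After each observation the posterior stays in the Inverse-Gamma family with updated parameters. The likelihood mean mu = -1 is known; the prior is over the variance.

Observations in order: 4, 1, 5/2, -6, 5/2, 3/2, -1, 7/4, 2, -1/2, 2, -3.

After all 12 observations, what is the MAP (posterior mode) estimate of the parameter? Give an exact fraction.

6075/928

obs 1: x=4 → posterior Inverse-Gamma(19/6, 37/2)
obs 2: x=1 → posterior Inverse-Gamma(11/3, 41/2)
obs 3: x=5/2 → posterior Inverse-Gamma(25/6, 213/8)
obs 4: x=-6 → posterior Inverse-Gamma(14/3, 313/8)
obs 5: x=5/2 → posterior Inverse-Gamma(31/6, 181/4)
obs 6: x=3/2 → posterior Inverse-Gamma(17/3, 387/8)
obs 7: x=-1 → posterior Inverse-Gamma(37/6, 387/8)
obs 8: x=7/4 → posterior Inverse-Gamma(20/3, 1669/32)
obs 9: x=2 → posterior Inverse-Gamma(43/6, 1813/32)
obs 10: x=-1/2 → posterior Inverse-Gamma(23/3, 1817/32)
obs 11: x=2 → posterior Inverse-Gamma(49/6, 1961/32)
obs 12: x=-3 → posterior Inverse-Gamma(26/3, 2025/32)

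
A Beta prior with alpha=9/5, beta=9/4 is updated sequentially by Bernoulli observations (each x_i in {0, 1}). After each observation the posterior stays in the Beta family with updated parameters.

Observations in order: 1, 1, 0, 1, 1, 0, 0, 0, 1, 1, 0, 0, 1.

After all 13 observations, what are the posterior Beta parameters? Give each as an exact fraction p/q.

alpha=44/5, beta=33/4

obs 1: x=1 → posterior Beta(14/5, 9/4)
obs 2: x=1 → posterior Beta(19/5, 9/4)
obs 3: x=0 → posterior Beta(19/5, 13/4)
obs 4: x=1 → posterior Beta(24/5, 13/4)
obs 5: x=1 → posterior Beta(29/5, 13/4)
obs 6: x=0 → posterior Beta(29/5, 17/4)
obs 7: x=0 → posterior Beta(29/5, 21/4)
obs 8: x=0 → posterior Beta(29/5, 25/4)
obs 9: x=1 → posterior Beta(34/5, 25/4)
obs 10: x=1 → posterior Beta(39/5, 25/4)
obs 11: x=0 → posterior Beta(39/5, 29/4)
obs 12: x=0 → posterior Beta(39/5, 33/4)
obs 13: x=1 → posterior Beta(44/5, 33/4)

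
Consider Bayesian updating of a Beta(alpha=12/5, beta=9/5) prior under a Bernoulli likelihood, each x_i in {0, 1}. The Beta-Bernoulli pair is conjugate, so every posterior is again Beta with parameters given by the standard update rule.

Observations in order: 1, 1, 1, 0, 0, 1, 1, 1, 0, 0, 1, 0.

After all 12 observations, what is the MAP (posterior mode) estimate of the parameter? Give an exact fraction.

42/71

obs 1: x=1 → posterior Beta(17/5, 9/5)
obs 2: x=1 → posterior Beta(22/5, 9/5)
obs 3: x=1 → posterior Beta(27/5, 9/5)
obs 4: x=0 → posterior Beta(27/5, 14/5)
obs 5: x=0 → posterior Beta(27/5, 19/5)
obs 6: x=1 → posterior Beta(32/5, 19/5)
obs 7: x=1 → posterior Beta(37/5, 19/5)
obs 8: x=1 → posterior Beta(42/5, 19/5)
obs 9: x=0 → posterior Beta(42/5, 24/5)
obs 10: x=0 → posterior Beta(42/5, 29/5)
obs 11: x=1 → posterior Beta(47/5, 29/5)
obs 12: x=0 → posterior Beta(47/5, 34/5)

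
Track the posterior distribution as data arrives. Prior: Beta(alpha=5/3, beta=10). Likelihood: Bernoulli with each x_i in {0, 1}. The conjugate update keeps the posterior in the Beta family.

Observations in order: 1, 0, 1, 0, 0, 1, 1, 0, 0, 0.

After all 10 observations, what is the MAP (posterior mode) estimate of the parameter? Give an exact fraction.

obs 1: x=1 → posterior Beta(8/3, 10)
obs 2: x=0 → posterior Beta(8/3, 11)
obs 3: x=1 → posterior Beta(11/3, 11)
obs 4: x=0 → posterior Beta(11/3, 12)
obs 5: x=0 → posterior Beta(11/3, 13)
obs 6: x=1 → posterior Beta(14/3, 13)
obs 7: x=1 → posterior Beta(17/3, 13)
obs 8: x=0 → posterior Beta(17/3, 14)
obs 9: x=0 → posterior Beta(17/3, 15)
obs 10: x=0 → posterior Beta(17/3, 16)

14/59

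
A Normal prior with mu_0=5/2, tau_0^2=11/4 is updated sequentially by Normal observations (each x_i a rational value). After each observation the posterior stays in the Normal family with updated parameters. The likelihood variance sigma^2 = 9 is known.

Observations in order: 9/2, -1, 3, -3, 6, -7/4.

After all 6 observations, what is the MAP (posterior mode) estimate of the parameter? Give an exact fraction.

obs 1: x=9/2 → posterior Normal(279/94, 99/47)
obs 2: x=-1 → posterior Normal(257/116, 99/58)
obs 3: x=3 → posterior Normal(323/138, 33/23)
obs 4: x=-3 → posterior Normal(257/160, 99/80)
obs 5: x=6 → posterior Normal(389/182, 99/91)
obs 6: x=-7/4 → posterior Normal(701/408, 33/34)

701/408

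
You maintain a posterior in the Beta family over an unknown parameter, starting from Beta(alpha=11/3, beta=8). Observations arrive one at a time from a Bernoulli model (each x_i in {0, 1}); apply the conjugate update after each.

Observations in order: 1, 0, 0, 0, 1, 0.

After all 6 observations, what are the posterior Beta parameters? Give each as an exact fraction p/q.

alpha=17/3, beta=12

obs 1: x=1 → posterior Beta(14/3, 8)
obs 2: x=0 → posterior Beta(14/3, 9)
obs 3: x=0 → posterior Beta(14/3, 10)
obs 4: x=0 → posterior Beta(14/3, 11)
obs 5: x=1 → posterior Beta(17/3, 11)
obs 6: x=0 → posterior Beta(17/3, 12)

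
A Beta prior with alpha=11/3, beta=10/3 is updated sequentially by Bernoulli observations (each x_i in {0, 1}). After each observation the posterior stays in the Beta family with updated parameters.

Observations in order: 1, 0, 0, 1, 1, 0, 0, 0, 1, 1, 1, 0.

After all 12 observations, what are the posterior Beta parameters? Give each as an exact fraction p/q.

obs 1: x=1 → posterior Beta(14/3, 10/3)
obs 2: x=0 → posterior Beta(14/3, 13/3)
obs 3: x=0 → posterior Beta(14/3, 16/3)
obs 4: x=1 → posterior Beta(17/3, 16/3)
obs 5: x=1 → posterior Beta(20/3, 16/3)
obs 6: x=0 → posterior Beta(20/3, 19/3)
obs 7: x=0 → posterior Beta(20/3, 22/3)
obs 8: x=0 → posterior Beta(20/3, 25/3)
obs 9: x=1 → posterior Beta(23/3, 25/3)
obs 10: x=1 → posterior Beta(26/3, 25/3)
obs 11: x=1 → posterior Beta(29/3, 25/3)
obs 12: x=0 → posterior Beta(29/3, 28/3)

alpha=29/3, beta=28/3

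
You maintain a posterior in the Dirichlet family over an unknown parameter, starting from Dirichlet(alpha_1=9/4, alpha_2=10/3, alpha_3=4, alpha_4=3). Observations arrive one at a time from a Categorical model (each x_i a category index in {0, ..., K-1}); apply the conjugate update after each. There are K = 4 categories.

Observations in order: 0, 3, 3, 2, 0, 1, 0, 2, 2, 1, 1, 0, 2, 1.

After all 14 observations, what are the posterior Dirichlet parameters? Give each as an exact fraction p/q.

obs 1: x=0 → posterior Dirichlet(13/4, 10/3, 4, 3)
obs 2: x=3 → posterior Dirichlet(13/4, 10/3, 4, 4)
obs 3: x=3 → posterior Dirichlet(13/4, 10/3, 4, 5)
obs 4: x=2 → posterior Dirichlet(13/4, 10/3, 5, 5)
obs 5: x=0 → posterior Dirichlet(17/4, 10/3, 5, 5)
obs 6: x=1 → posterior Dirichlet(17/4, 13/3, 5, 5)
obs 7: x=0 → posterior Dirichlet(21/4, 13/3, 5, 5)
obs 8: x=2 → posterior Dirichlet(21/4, 13/3, 6, 5)
obs 9: x=2 → posterior Dirichlet(21/4, 13/3, 7, 5)
obs 10: x=1 → posterior Dirichlet(21/4, 16/3, 7, 5)
obs 11: x=1 → posterior Dirichlet(21/4, 19/3, 7, 5)
obs 12: x=0 → posterior Dirichlet(25/4, 19/3, 7, 5)
obs 13: x=2 → posterior Dirichlet(25/4, 19/3, 8, 5)
obs 14: x=1 → posterior Dirichlet(25/4, 22/3, 8, 5)

alpha_1=25/4, alpha_2=22/3, alpha_3=8, alpha_4=5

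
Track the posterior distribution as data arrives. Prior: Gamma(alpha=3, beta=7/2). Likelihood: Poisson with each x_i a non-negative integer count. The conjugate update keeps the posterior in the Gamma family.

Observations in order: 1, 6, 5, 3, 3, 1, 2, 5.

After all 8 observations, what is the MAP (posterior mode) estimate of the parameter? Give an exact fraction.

obs 1: x=1 → posterior Gamma(4, 9/2)
obs 2: x=6 → posterior Gamma(10, 11/2)
obs 3: x=5 → posterior Gamma(15, 13/2)
obs 4: x=3 → posterior Gamma(18, 15/2)
obs 5: x=3 → posterior Gamma(21, 17/2)
obs 6: x=1 → posterior Gamma(22, 19/2)
obs 7: x=2 → posterior Gamma(24, 21/2)
obs 8: x=5 → posterior Gamma(29, 23/2)

56/23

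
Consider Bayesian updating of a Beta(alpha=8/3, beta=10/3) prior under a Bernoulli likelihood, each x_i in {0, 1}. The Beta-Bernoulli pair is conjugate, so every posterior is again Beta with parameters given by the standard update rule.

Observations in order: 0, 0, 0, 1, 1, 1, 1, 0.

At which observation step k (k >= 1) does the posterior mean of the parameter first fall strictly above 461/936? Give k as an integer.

k = 7

obs 1: x=0 → posterior Beta(8/3, 13/3)
obs 2: x=0 → posterior Beta(8/3, 16/3)
obs 3: x=0 → posterior Beta(8/3, 19/3)
obs 4: x=1 → posterior Beta(11/3, 19/3)
obs 5: x=1 → posterior Beta(14/3, 19/3)
obs 6: x=1 → posterior Beta(17/3, 19/3)
obs 7: x=1 → posterior Beta(20/3, 19/3)
obs 8: x=0 → posterior Beta(20/3, 22/3)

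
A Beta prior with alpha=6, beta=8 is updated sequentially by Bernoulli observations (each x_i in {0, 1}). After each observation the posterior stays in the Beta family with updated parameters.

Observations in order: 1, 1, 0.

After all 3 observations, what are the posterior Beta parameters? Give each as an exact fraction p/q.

obs 1: x=1 → posterior Beta(7, 8)
obs 2: x=1 → posterior Beta(8, 8)
obs 3: x=0 → posterior Beta(8, 9)

alpha=8, beta=9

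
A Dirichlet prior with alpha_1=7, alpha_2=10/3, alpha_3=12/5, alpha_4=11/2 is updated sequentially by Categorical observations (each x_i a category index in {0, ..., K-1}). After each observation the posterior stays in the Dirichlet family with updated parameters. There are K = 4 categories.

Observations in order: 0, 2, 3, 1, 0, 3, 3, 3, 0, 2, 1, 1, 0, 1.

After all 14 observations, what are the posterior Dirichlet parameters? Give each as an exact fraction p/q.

alpha_1=11, alpha_2=22/3, alpha_3=22/5, alpha_4=19/2

obs 1: x=0 → posterior Dirichlet(8, 10/3, 12/5, 11/2)
obs 2: x=2 → posterior Dirichlet(8, 10/3, 17/5, 11/2)
obs 3: x=3 → posterior Dirichlet(8, 10/3, 17/5, 13/2)
obs 4: x=1 → posterior Dirichlet(8, 13/3, 17/5, 13/2)
obs 5: x=0 → posterior Dirichlet(9, 13/3, 17/5, 13/2)
obs 6: x=3 → posterior Dirichlet(9, 13/3, 17/5, 15/2)
obs 7: x=3 → posterior Dirichlet(9, 13/3, 17/5, 17/2)
obs 8: x=3 → posterior Dirichlet(9, 13/3, 17/5, 19/2)
obs 9: x=0 → posterior Dirichlet(10, 13/3, 17/5, 19/2)
obs 10: x=2 → posterior Dirichlet(10, 13/3, 22/5, 19/2)
obs 11: x=1 → posterior Dirichlet(10, 16/3, 22/5, 19/2)
obs 12: x=1 → posterior Dirichlet(10, 19/3, 22/5, 19/2)
obs 13: x=0 → posterior Dirichlet(11, 19/3, 22/5, 19/2)
obs 14: x=1 → posterior Dirichlet(11, 22/3, 22/5, 19/2)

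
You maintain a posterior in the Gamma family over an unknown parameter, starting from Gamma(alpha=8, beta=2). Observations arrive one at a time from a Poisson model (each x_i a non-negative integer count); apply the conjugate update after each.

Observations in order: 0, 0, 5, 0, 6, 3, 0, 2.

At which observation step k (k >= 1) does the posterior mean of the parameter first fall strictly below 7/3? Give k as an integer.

obs 1: x=0 → posterior Gamma(8, 3)
obs 2: x=0 → posterior Gamma(8, 4)
obs 3: x=5 → posterior Gamma(13, 5)
obs 4: x=0 → posterior Gamma(13, 6)
obs 5: x=6 → posterior Gamma(19, 7)
obs 6: x=3 → posterior Gamma(22, 8)
obs 7: x=0 → posterior Gamma(22, 9)
obs 8: x=2 → posterior Gamma(24, 10)

k = 2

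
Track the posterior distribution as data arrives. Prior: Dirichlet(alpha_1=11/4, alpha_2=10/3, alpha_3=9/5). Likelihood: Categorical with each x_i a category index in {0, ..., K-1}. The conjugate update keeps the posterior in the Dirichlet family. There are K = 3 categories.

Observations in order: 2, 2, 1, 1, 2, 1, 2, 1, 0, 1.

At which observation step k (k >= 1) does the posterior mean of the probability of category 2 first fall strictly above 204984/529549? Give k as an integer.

k = 7

obs 1: x=2 → posterior Dirichlet(11/4, 10/3, 14/5)
obs 2: x=2 → posterior Dirichlet(11/4, 10/3, 19/5)
obs 3: x=1 → posterior Dirichlet(11/4, 13/3, 19/5)
obs 4: x=1 → posterior Dirichlet(11/4, 16/3, 19/5)
obs 5: x=2 → posterior Dirichlet(11/4, 16/3, 24/5)
obs 6: x=1 → posterior Dirichlet(11/4, 19/3, 24/5)
obs 7: x=2 → posterior Dirichlet(11/4, 19/3, 29/5)
obs 8: x=1 → posterior Dirichlet(11/4, 22/3, 29/5)
obs 9: x=0 → posterior Dirichlet(15/4, 22/3, 29/5)
obs 10: x=1 → posterior Dirichlet(15/4, 25/3, 29/5)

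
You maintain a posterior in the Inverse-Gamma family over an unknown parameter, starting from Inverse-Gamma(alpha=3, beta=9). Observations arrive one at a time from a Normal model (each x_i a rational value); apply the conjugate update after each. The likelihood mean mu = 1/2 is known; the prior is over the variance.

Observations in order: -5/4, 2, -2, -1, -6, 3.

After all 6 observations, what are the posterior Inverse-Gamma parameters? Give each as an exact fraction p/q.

obs 1: x=-5/4 → posterior Inverse-Gamma(7/2, 337/32)
obs 2: x=2 → posterior Inverse-Gamma(4, 373/32)
obs 3: x=-2 → posterior Inverse-Gamma(9/2, 473/32)
obs 4: x=-1 → posterior Inverse-Gamma(5, 509/32)
obs 5: x=-6 → posterior Inverse-Gamma(11/2, 1185/32)
obs 6: x=3 → posterior Inverse-Gamma(6, 1285/32)

alpha=6, beta=1285/32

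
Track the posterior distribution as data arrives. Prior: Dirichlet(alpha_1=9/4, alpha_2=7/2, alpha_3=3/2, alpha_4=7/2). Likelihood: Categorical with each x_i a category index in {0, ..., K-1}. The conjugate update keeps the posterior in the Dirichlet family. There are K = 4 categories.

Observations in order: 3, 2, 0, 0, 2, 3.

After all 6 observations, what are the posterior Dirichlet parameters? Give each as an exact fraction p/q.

obs 1: x=3 → posterior Dirichlet(9/4, 7/2, 3/2, 9/2)
obs 2: x=2 → posterior Dirichlet(9/4, 7/2, 5/2, 9/2)
obs 3: x=0 → posterior Dirichlet(13/4, 7/2, 5/2, 9/2)
obs 4: x=0 → posterior Dirichlet(17/4, 7/2, 5/2, 9/2)
obs 5: x=2 → posterior Dirichlet(17/4, 7/2, 7/2, 9/2)
obs 6: x=3 → posterior Dirichlet(17/4, 7/2, 7/2, 11/2)

alpha_1=17/4, alpha_2=7/2, alpha_3=7/2, alpha_4=11/2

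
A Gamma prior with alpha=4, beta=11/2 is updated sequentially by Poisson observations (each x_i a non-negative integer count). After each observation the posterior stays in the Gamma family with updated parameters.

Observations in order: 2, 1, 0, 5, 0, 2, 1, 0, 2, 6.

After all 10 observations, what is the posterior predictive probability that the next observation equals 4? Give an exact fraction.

4787184145256587839181982839235457527200/99971538734896047460249499950752967950177

obs 1: x=2 → posterior Gamma(6, 13/2)
obs 2: x=1 → posterior Gamma(7, 15/2)
obs 3: x=0 → posterior Gamma(7, 17/2)
obs 4: x=5 → posterior Gamma(12, 19/2)
obs 5: x=0 → posterior Gamma(12, 21/2)
obs 6: x=2 → posterior Gamma(14, 23/2)
obs 7: x=1 → posterior Gamma(15, 25/2)
obs 8: x=0 → posterior Gamma(15, 27/2)
obs 9: x=2 → posterior Gamma(17, 29/2)
obs 10: x=6 → posterior Gamma(23, 31/2)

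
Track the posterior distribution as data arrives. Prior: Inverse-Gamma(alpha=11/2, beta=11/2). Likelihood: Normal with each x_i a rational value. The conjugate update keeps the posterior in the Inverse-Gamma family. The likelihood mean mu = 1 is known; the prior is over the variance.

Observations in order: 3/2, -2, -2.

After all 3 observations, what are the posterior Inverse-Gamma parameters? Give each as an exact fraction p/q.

obs 1: x=3/2 → posterior Inverse-Gamma(6, 45/8)
obs 2: x=-2 → posterior Inverse-Gamma(13/2, 81/8)
obs 3: x=-2 → posterior Inverse-Gamma(7, 117/8)

alpha=7, beta=117/8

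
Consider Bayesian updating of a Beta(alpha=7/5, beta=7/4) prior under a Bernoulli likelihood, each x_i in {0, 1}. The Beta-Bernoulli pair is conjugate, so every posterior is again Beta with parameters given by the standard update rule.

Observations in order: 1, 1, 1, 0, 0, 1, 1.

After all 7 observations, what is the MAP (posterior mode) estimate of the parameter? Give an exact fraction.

obs 1: x=1 → posterior Beta(12/5, 7/4)
obs 2: x=1 → posterior Beta(17/5, 7/4)
obs 3: x=1 → posterior Beta(22/5, 7/4)
obs 4: x=0 → posterior Beta(22/5, 11/4)
obs 5: x=0 → posterior Beta(22/5, 15/4)
obs 6: x=1 → posterior Beta(27/5, 15/4)
obs 7: x=1 → posterior Beta(32/5, 15/4)

108/163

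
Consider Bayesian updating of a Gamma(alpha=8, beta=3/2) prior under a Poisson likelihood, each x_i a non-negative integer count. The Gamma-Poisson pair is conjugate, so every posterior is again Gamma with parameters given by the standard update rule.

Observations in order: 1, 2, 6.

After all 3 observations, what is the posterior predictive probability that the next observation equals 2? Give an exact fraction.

10206435200195940228/61159090448414546291

obs 1: x=1 → posterior Gamma(9, 5/2)
obs 2: x=2 → posterior Gamma(11, 7/2)
obs 3: x=6 → posterior Gamma(17, 9/2)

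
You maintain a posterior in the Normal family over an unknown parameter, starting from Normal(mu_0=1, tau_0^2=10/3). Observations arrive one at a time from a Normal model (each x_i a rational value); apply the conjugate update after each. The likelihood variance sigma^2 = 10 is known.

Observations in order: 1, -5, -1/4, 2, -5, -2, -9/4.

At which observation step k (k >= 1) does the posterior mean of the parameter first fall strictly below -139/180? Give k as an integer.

k = 7

obs 1: x=1 → posterior Normal(1, 5/2)
obs 2: x=-5 → posterior Normal(-1/5, 2)
obs 3: x=-1/4 → posterior Normal(-5/24, 5/3)
obs 4: x=2 → posterior Normal(3/28, 10/7)
obs 5: x=-5 → posterior Normal(-17/32, 5/4)
obs 6: x=-2 → posterior Normal(-25/36, 10/9)
obs 7: x=-9/4 → posterior Normal(-17/20, 1)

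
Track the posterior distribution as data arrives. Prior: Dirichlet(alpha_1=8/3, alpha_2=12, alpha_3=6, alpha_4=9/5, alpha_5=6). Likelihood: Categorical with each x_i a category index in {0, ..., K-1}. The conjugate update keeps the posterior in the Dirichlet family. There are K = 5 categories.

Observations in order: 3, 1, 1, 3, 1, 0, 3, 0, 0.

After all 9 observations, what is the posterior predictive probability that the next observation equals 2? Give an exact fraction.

obs 1: x=3 → posterior Dirichlet(8/3, 12, 6, 14/5, 6)
obs 2: x=1 → posterior Dirichlet(8/3, 13, 6, 14/5, 6)
obs 3: x=1 → posterior Dirichlet(8/3, 14, 6, 14/5, 6)
obs 4: x=3 → posterior Dirichlet(8/3, 14, 6, 19/5, 6)
obs 5: x=1 → posterior Dirichlet(8/3, 15, 6, 19/5, 6)
obs 6: x=0 → posterior Dirichlet(11/3, 15, 6, 19/5, 6)
obs 7: x=3 → posterior Dirichlet(11/3, 15, 6, 24/5, 6)
obs 8: x=0 → posterior Dirichlet(14/3, 15, 6, 24/5, 6)
obs 9: x=0 → posterior Dirichlet(17/3, 15, 6, 24/5, 6)

45/281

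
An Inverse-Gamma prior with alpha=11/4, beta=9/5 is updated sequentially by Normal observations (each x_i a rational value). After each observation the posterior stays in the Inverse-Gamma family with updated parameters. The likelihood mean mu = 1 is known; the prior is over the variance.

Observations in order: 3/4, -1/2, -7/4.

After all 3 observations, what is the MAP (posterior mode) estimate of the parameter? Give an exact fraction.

77/60

obs 1: x=3/4 → posterior Inverse-Gamma(13/4, 293/160)
obs 2: x=-1/2 → posterior Inverse-Gamma(15/4, 473/160)
obs 3: x=-7/4 → posterior Inverse-Gamma(17/4, 539/80)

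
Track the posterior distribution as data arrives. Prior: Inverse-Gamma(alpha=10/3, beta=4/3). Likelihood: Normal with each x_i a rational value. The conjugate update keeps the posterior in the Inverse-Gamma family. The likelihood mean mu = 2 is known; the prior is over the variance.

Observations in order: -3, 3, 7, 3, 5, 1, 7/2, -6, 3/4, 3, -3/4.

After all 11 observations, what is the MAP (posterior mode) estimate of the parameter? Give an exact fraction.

3385/472

obs 1: x=-3 → posterior Inverse-Gamma(23/6, 83/6)
obs 2: x=3 → posterior Inverse-Gamma(13/3, 43/3)
obs 3: x=7 → posterior Inverse-Gamma(29/6, 161/6)
obs 4: x=3 → posterior Inverse-Gamma(16/3, 82/3)
obs 5: x=5 → posterior Inverse-Gamma(35/6, 191/6)
obs 6: x=1 → posterior Inverse-Gamma(19/3, 97/3)
obs 7: x=7/2 → posterior Inverse-Gamma(41/6, 803/24)
obs 8: x=-6 → posterior Inverse-Gamma(22/3, 1571/24)
obs 9: x=3/4 → posterior Inverse-Gamma(47/6, 6359/96)
obs 10: x=3 → posterior Inverse-Gamma(25/3, 6407/96)
obs 11: x=-3/4 → posterior Inverse-Gamma(53/6, 3385/48)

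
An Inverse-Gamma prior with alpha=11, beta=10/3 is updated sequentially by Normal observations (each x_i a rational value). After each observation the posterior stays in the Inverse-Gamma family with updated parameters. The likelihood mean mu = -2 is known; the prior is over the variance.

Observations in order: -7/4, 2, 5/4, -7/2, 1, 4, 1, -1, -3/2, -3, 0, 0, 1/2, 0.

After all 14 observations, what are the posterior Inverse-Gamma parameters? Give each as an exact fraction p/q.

obs 1: x=-7/4 → posterior Inverse-Gamma(23/2, 323/96)
obs 2: x=2 → posterior Inverse-Gamma(12, 1091/96)
obs 3: x=5/4 → posterior Inverse-Gamma(25/2, 799/48)
obs 4: x=-7/2 → posterior Inverse-Gamma(13, 853/48)
obs 5: x=1 → posterior Inverse-Gamma(27/2, 1069/48)
obs 6: x=4 → posterior Inverse-Gamma(14, 1933/48)
obs 7: x=1 → posterior Inverse-Gamma(29/2, 2149/48)
obs 8: x=-1 → posterior Inverse-Gamma(15, 2173/48)
obs 9: x=-3/2 → posterior Inverse-Gamma(31/2, 2179/48)
obs 10: x=-3 → posterior Inverse-Gamma(16, 2203/48)
obs 11: x=0 → posterior Inverse-Gamma(33/2, 2299/48)
obs 12: x=0 → posterior Inverse-Gamma(17, 2395/48)
obs 13: x=1/2 → posterior Inverse-Gamma(35/2, 2545/48)
obs 14: x=0 → posterior Inverse-Gamma(18, 2641/48)

alpha=18, beta=2641/48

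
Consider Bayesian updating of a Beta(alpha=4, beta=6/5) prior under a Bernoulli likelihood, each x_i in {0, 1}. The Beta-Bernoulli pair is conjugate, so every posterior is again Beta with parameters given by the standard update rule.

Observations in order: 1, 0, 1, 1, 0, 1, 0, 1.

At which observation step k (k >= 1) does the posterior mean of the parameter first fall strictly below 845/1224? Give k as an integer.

k = 5

obs 1: x=1 → posterior Beta(5, 6/5)
obs 2: x=0 → posterior Beta(5, 11/5)
obs 3: x=1 → posterior Beta(6, 11/5)
obs 4: x=1 → posterior Beta(7, 11/5)
obs 5: x=0 → posterior Beta(7, 16/5)
obs 6: x=1 → posterior Beta(8, 16/5)
obs 7: x=0 → posterior Beta(8, 21/5)
obs 8: x=1 → posterior Beta(9, 21/5)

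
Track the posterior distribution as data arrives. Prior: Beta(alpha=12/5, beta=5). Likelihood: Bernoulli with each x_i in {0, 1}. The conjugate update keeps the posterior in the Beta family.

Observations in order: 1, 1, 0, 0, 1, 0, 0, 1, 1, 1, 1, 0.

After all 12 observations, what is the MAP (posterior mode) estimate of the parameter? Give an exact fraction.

14/29

obs 1: x=1 → posterior Beta(17/5, 5)
obs 2: x=1 → posterior Beta(22/5, 5)
obs 3: x=0 → posterior Beta(22/5, 6)
obs 4: x=0 → posterior Beta(22/5, 7)
obs 5: x=1 → posterior Beta(27/5, 7)
obs 6: x=0 → posterior Beta(27/5, 8)
obs 7: x=0 → posterior Beta(27/5, 9)
obs 8: x=1 → posterior Beta(32/5, 9)
obs 9: x=1 → posterior Beta(37/5, 9)
obs 10: x=1 → posterior Beta(42/5, 9)
obs 11: x=1 → posterior Beta(47/5, 9)
obs 12: x=0 → posterior Beta(47/5, 10)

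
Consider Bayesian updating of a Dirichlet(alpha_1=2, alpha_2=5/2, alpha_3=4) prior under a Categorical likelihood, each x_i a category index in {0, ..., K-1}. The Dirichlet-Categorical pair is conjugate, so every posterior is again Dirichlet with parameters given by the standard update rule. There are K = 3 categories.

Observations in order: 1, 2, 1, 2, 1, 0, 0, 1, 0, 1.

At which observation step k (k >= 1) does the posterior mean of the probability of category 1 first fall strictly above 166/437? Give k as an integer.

k = 3

obs 1: x=1 → posterior Dirichlet(2, 7/2, 4)
obs 2: x=2 → posterior Dirichlet(2, 7/2, 5)
obs 3: x=1 → posterior Dirichlet(2, 9/2, 5)
obs 4: x=2 → posterior Dirichlet(2, 9/2, 6)
obs 5: x=1 → posterior Dirichlet(2, 11/2, 6)
obs 6: x=0 → posterior Dirichlet(3, 11/2, 6)
obs 7: x=0 → posterior Dirichlet(4, 11/2, 6)
obs 8: x=1 → posterior Dirichlet(4, 13/2, 6)
obs 9: x=0 → posterior Dirichlet(5, 13/2, 6)
obs 10: x=1 → posterior Dirichlet(5, 15/2, 6)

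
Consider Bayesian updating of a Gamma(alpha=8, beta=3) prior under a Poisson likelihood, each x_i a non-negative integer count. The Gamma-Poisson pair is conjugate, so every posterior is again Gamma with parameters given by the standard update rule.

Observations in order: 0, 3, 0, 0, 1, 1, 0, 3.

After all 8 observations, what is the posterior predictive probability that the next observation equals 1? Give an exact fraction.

45949729863572161/138663194171277312

obs 1: x=0 → posterior Gamma(8, 4)
obs 2: x=3 → posterior Gamma(11, 5)
obs 3: x=0 → posterior Gamma(11, 6)
obs 4: x=0 → posterior Gamma(11, 7)
obs 5: x=1 → posterior Gamma(12, 8)
obs 6: x=1 → posterior Gamma(13, 9)
obs 7: x=0 → posterior Gamma(13, 10)
obs 8: x=3 → posterior Gamma(16, 11)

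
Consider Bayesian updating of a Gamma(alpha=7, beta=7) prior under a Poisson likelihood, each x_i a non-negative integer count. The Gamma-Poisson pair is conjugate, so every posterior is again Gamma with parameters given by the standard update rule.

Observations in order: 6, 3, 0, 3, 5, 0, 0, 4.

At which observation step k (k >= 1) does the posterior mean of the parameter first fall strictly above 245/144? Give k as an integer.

k = 2

obs 1: x=6 → posterior Gamma(13, 8)
obs 2: x=3 → posterior Gamma(16, 9)
obs 3: x=0 → posterior Gamma(16, 10)
obs 4: x=3 → posterior Gamma(19, 11)
obs 5: x=5 → posterior Gamma(24, 12)
obs 6: x=0 → posterior Gamma(24, 13)
obs 7: x=0 → posterior Gamma(24, 14)
obs 8: x=4 → posterior Gamma(28, 15)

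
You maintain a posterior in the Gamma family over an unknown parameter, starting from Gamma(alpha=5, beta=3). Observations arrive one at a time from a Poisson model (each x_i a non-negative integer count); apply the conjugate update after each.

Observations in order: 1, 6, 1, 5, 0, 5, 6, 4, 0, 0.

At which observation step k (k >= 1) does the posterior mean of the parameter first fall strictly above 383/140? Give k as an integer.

k = 7

obs 1: x=1 → posterior Gamma(6, 4)
obs 2: x=6 → posterior Gamma(12, 5)
obs 3: x=1 → posterior Gamma(13, 6)
obs 4: x=5 → posterior Gamma(18, 7)
obs 5: x=0 → posterior Gamma(18, 8)
obs 6: x=5 → posterior Gamma(23, 9)
obs 7: x=6 → posterior Gamma(29, 10)
obs 8: x=4 → posterior Gamma(33, 11)
obs 9: x=0 → posterior Gamma(33, 12)
obs 10: x=0 → posterior Gamma(33, 13)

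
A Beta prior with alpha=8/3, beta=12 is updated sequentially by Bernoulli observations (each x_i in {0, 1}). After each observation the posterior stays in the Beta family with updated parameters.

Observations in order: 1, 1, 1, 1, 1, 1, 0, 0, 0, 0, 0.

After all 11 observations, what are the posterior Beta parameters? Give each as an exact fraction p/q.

alpha=26/3, beta=17

obs 1: x=1 → posterior Beta(11/3, 12)
obs 2: x=1 → posterior Beta(14/3, 12)
obs 3: x=1 → posterior Beta(17/3, 12)
obs 4: x=1 → posterior Beta(20/3, 12)
obs 5: x=1 → posterior Beta(23/3, 12)
obs 6: x=1 → posterior Beta(26/3, 12)
obs 7: x=0 → posterior Beta(26/3, 13)
obs 8: x=0 → posterior Beta(26/3, 14)
obs 9: x=0 → posterior Beta(26/3, 15)
obs 10: x=0 → posterior Beta(26/3, 16)
obs 11: x=0 → posterior Beta(26/3, 17)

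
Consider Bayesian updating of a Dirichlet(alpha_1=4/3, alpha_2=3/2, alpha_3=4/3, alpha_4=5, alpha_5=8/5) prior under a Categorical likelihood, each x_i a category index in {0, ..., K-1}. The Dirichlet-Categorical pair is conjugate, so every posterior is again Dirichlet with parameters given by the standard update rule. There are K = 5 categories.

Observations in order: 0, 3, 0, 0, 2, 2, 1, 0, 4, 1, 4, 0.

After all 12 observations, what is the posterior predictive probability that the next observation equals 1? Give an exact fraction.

105/683

obs 1: x=0 → posterior Dirichlet(7/3, 3/2, 4/3, 5, 8/5)
obs 2: x=3 → posterior Dirichlet(7/3, 3/2, 4/3, 6, 8/5)
obs 3: x=0 → posterior Dirichlet(10/3, 3/2, 4/3, 6, 8/5)
obs 4: x=0 → posterior Dirichlet(13/3, 3/2, 4/3, 6, 8/5)
obs 5: x=2 → posterior Dirichlet(13/3, 3/2, 7/3, 6, 8/5)
obs 6: x=2 → posterior Dirichlet(13/3, 3/2, 10/3, 6, 8/5)
obs 7: x=1 → posterior Dirichlet(13/3, 5/2, 10/3, 6, 8/5)
obs 8: x=0 → posterior Dirichlet(16/3, 5/2, 10/3, 6, 8/5)
obs 9: x=4 → posterior Dirichlet(16/3, 5/2, 10/3, 6, 13/5)
obs 10: x=1 → posterior Dirichlet(16/3, 7/2, 10/3, 6, 13/5)
obs 11: x=4 → posterior Dirichlet(16/3, 7/2, 10/3, 6, 18/5)
obs 12: x=0 → posterior Dirichlet(19/3, 7/2, 10/3, 6, 18/5)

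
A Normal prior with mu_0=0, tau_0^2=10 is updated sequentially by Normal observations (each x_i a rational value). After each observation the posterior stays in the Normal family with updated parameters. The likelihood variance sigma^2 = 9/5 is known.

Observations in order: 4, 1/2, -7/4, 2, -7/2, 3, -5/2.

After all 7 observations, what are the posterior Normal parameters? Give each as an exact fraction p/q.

obs 1: x=4 → posterior Normal(200/59, 90/59)
obs 2: x=1/2 → posterior Normal(225/109, 90/109)
obs 3: x=-7/4 → posterior Normal(275/318, 30/53)
obs 4: x=2 → posterior Normal(25/22, 90/209)
obs 5: x=-7/2 → posterior Normal(125/518, 90/259)
obs 6: x=3 → posterior Normal(425/618, 30/103)
obs 7: x=-5/2 → posterior Normal(175/718, 90/359)

mu_0=175/718, tau_0^2=90/359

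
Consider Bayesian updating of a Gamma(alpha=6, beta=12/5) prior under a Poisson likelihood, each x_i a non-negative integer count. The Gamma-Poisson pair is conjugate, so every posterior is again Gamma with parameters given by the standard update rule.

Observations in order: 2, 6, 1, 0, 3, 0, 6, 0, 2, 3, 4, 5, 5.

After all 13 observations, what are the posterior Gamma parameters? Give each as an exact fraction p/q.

alpha=43, beta=77/5

obs 1: x=2 → posterior Gamma(8, 17/5)
obs 2: x=6 → posterior Gamma(14, 22/5)
obs 3: x=1 → posterior Gamma(15, 27/5)
obs 4: x=0 → posterior Gamma(15, 32/5)
obs 5: x=3 → posterior Gamma(18, 37/5)
obs 6: x=0 → posterior Gamma(18, 42/5)
obs 7: x=6 → posterior Gamma(24, 47/5)
obs 8: x=0 → posterior Gamma(24, 52/5)
obs 9: x=2 → posterior Gamma(26, 57/5)
obs 10: x=3 → posterior Gamma(29, 62/5)
obs 11: x=4 → posterior Gamma(33, 67/5)
obs 12: x=5 → posterior Gamma(38, 72/5)
obs 13: x=5 → posterior Gamma(43, 77/5)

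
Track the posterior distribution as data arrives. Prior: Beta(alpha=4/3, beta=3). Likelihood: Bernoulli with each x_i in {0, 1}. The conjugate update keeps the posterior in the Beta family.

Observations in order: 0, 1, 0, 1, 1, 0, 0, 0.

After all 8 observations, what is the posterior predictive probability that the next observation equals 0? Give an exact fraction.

obs 1: x=0 → posterior Beta(4/3, 4)
obs 2: x=1 → posterior Beta(7/3, 4)
obs 3: x=0 → posterior Beta(7/3, 5)
obs 4: x=1 → posterior Beta(10/3, 5)
obs 5: x=1 → posterior Beta(13/3, 5)
obs 6: x=0 → posterior Beta(13/3, 6)
obs 7: x=0 → posterior Beta(13/3, 7)
obs 8: x=0 → posterior Beta(13/3, 8)

24/37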